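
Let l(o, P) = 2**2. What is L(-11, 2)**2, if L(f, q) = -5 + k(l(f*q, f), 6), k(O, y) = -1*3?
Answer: 64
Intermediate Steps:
l(o, P) = 4
k(O, y) = -3
L(f, q) = -8 (L(f, q) = -5 - 3 = -8)
L(-11, 2)**2 = (-8)**2 = 64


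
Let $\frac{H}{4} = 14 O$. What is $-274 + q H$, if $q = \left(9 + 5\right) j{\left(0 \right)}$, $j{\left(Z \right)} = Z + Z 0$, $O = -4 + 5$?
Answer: $-274$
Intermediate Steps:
$O = 1$
$j{\left(Z \right)} = Z$ ($j{\left(Z \right)} = Z + 0 = Z$)
$H = 56$ ($H = 4 \cdot 14 \cdot 1 = 4 \cdot 14 = 56$)
$q = 0$ ($q = \left(9 + 5\right) 0 = 14 \cdot 0 = 0$)
$-274 + q H = -274 + 0 \cdot 56 = -274 + 0 = -274$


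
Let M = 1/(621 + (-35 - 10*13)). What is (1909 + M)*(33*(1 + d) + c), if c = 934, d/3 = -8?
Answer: 152338375/456 ≈ 3.3408e+5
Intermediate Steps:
d = -24 (d = 3*(-8) = -24)
M = 1/456 (M = 1/(621 + (-35 - 130)) = 1/(621 - 165) = 1/456 ≈ 0.0021930)
(1909 + M)*(33*(1 + d) + c) = (1909 + 1/456)*(33*(1 - 24) + 934) = 870505*(33*(-23) + 934)/456 = 870505*(-759 + 934)/456 = (870505/456)*175 = 152338375/456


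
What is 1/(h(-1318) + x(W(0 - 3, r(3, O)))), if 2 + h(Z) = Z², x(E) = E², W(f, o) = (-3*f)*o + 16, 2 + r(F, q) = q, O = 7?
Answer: 1/1740843 ≈ 5.7443e-7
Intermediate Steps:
r(F, q) = -2 + q
W(f, o) = 16 - 3*f*o (W(f, o) = -3*f*o + 16 = 16 - 3*f*o)
h(Z) = -2 + Z²
1/(h(-1318) + x(W(0 - 3, r(3, O)))) = 1/((-2 + (-1318)²) + (16 - 3*(0 - 3)*(-2 + 7))²) = 1/((-2 + 1737124) + (16 - 3*(-3)*5)²) = 1/(1737122 + (16 + 45)²) = 1/(1737122 + 61²) = 1/(1737122 + 3721) = 1/1740843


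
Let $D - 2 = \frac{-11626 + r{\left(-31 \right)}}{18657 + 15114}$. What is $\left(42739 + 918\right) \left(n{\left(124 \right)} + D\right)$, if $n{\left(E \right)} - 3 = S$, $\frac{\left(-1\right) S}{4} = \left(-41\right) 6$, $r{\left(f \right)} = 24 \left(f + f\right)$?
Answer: $\frac{1457550283085}{33771} \approx 4.316 \cdot 10^{7}$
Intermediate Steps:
$r{\left(f \right)} = 48 f$ ($r{\left(f \right)} = 24 \cdot 2 f = 48 f$)
$D = \frac{54428}{33771}$ ($D = 2 + \frac{-11626 + 48 \left(-31\right)}{18657 + 15114} = 2 + \frac{-11626 - 1488}{33771} = 2 - \frac{13114}{33771} = \frac{54428}{33771} \approx 1.6117$)
$S = 984$ ($S = - 4 \left(\left(-41\right) 6\right) = \left(-4\right) \left(-246\right) = 984$)
$n{\left(E \right)} = 987$ ($n{\left(E \right)} = 3 + 984 = 987$)
$\left(42739 + 918\right) \left(n{\left(124 \right)} + D\right) = \left(42739 + 918\right) \left(987 + \frac{54428}{33771}\right) = 43657 \cdot \frac{33386405}{33771} = \frac{1457550283085}{33771}$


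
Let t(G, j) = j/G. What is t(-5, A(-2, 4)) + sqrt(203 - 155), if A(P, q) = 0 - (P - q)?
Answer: -6/5 + 4*sqrt(3) ≈ 5.7282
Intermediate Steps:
A(P, q) = q - P (A(P, q) = 0 + (q - P) = q - P)
t(-5, A(-2, 4)) + sqrt(203 - 155) = (4 - 1*(-2))/(-5) + sqrt(203 - 155) = (4 + 2)*(-1/5) + sqrt(48) = 6*(-1/5) + 4*sqrt(3) = -6/5 + 4*sqrt(3)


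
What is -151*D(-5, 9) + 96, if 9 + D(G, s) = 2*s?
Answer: -1263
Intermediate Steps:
D(G, s) = -9 + 2*s
-151*D(-5, 9) + 96 = -151*(-9 + 2*9) + 96 = -151*(-9 + 18) + 96 = -151*9 + 96 = -1359 + 96 = -1263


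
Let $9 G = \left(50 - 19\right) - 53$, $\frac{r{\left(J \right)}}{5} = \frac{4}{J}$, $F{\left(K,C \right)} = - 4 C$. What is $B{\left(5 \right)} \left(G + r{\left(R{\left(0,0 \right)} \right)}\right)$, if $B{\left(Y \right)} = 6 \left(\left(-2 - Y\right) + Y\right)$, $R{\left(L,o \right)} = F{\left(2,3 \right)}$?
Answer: $\frac{148}{3} \approx 49.333$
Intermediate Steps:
$R{\left(L,o \right)} = -12$ ($R{\left(L,o \right)} = \left(-4\right) 3 = -12$)
$B{\left(Y \right)} = -12$ ($B{\left(Y \right)} = 6 \left(-2\right) = -12$)
$r{\left(J \right)} = \frac{20}{J}$ ($r{\left(J \right)} = 5 \frac{4}{J} = \frac{20}{J}$)
$G = - \frac{22}{9}$ ($G = \frac{\left(50 - 19\right) - 53}{9} = \frac{31 - 53}{9} = \frac{1}{9} \left(-22\right) = - \frac{22}{9} \approx -2.4444$)
$B{\left(5 \right)} \left(G + r{\left(R{\left(0,0 \right)} \right)}\right) = - 12 \left(- \frac{22}{9} + \frac{20}{-12}\right) = - 12 \left(- \frac{22}{9} + 20 \left(- \frac{1}{12}\right)\right) = - 12 \left(- \frac{22}{9} - \frac{5}{3}\right) = \left(-12\right) \left(- \frac{37}{9}\right) = \frac{148}{3}$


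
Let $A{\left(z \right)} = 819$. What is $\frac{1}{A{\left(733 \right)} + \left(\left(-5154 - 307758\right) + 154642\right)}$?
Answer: $- \frac{1}{157451} \approx -6.3512 \cdot 10^{-6}$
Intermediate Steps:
$\frac{1}{A{\left(733 \right)} + \left(\left(-5154 - 307758\right) + 154642\right)} = \frac{1}{819 + \left(\left(-5154 - 307758\right) + 154642\right)} = \frac{1}{819 + \left(-312912 + 154642\right)} = \frac{1}{819 - 158270} = \frac{1}{-157451} = - \frac{1}{157451}$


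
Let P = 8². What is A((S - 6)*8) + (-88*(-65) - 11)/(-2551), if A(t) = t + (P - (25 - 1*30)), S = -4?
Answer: -33770/2551 ≈ -13.238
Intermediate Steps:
P = 64
A(t) = 69 + t (A(t) = t + (64 - (25 - 1*30)) = t + (64 - (25 - 30)) = t + (64 - 1*(-5)) = t + (64 + 5) = t + 69 = 69 + t)
A((S - 6)*8) + (-88*(-65) - 11)/(-2551) = (69 + (-4 - 6)*8) + (-88*(-65) - 11)/(-2551) = (69 - 10*8) + (5720 - 11)*(-1/2551) = (69 - 80) + 5709*(-1/2551) = -11 - 5709/2551 = -33770/2551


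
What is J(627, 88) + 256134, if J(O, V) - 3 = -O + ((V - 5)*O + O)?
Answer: 308178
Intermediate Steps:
J(O, V) = 3 + O*(-5 + V) (J(O, V) = 3 + (-O + ((V - 5)*O + O)) = 3 + (-O + ((-5 + V)*O + O)) = 3 + (-O + (O*(-5 + V) + O)) = 3 + (-O + (O + O*(-5 + V))) = 3 + O*(-5 + V))
J(627, 88) + 256134 = (3 - 5*627 + 627*88) + 256134 = (3 - 3135 + 55176) + 256134 = 52044 + 256134 = 308178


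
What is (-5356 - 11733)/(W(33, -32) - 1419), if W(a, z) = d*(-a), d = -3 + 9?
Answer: 17089/1617 ≈ 10.568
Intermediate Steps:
d = 6
W(a, z) = -6*a (W(a, z) = 6*(-a) = -6*a)
(-5356 - 11733)/(W(33, -32) - 1419) = (-5356 - 11733)/(-6*33 - 1419) = -17089/(-198 - 1419) = -17089/(-1617) = -17089*(-1/1617) = 17089/1617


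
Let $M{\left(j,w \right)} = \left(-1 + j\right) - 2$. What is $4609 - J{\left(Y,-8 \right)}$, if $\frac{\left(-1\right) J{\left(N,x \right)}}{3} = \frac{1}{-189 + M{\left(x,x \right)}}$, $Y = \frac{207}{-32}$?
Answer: $\frac{921797}{200} \approx 4609.0$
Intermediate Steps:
$M{\left(j,w \right)} = -3 + j$
$Y = - \frac{207}{32}$ ($Y = 207 \left(- \frac{1}{32}\right) = - \frac{207}{32} \approx -6.4688$)
$J{\left(N,x \right)} = - \frac{3}{-192 + x}$ ($J{\left(N,x \right)} = - \frac{3}{-189 + \left(-3 + x\right)} = - \frac{3}{-192 + x}$)
$4609 - J{\left(Y,-8 \right)} = 4609 - - \frac{3}{-192 - 8} = 4609 - - \frac{3}{-200} = 4609 - \left(-3\right) \left(- \frac{1}{200}\right) = 4609 - \frac{3}{200} = \frac{921797}{200}$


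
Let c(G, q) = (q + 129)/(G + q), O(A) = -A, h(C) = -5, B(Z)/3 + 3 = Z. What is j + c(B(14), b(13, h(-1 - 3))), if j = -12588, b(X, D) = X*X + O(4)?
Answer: -415355/33 ≈ -12587.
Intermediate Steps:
B(Z) = -9 + 3*Z
b(X, D) = -4 + X² (b(X, D) = X*X - 1*4 = X² - 4 = -4 + X²)
c(G, q) = (129 + q)/(G + q)
j + c(B(14), b(13, h(-1 - 3))) = -12588 + (129 + (-4 + 13²))/((-9 + 3*14) + (-4 + 13²)) = -12588 + (129 + (-4 + 169))/((-9 + 42) + (-4 + 169)) = -12588 + (129 + 165)/(33 + 165) = -12588 + 294/198 = -12588 + (1/198)*294 = -12588 + 49/33 = -415355/33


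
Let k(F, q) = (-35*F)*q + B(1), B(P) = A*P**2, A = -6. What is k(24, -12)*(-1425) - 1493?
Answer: -14356943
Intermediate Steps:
B(P) = -6*P**2
k(F, q) = -6 - 35*F*q (k(F, q) = (-35*F)*q - 6*1**2 = -35*F*q - 6*1 = -35*F*q - 6 = -6 - 35*F*q)
k(24, -12)*(-1425) - 1493 = (-6 - 35*24*(-12))*(-1425) - 1493 = (-6 + 10080)*(-1425) - 1493 = 10074*(-1425) - 1493 = -14355450 - 1493 = -14356943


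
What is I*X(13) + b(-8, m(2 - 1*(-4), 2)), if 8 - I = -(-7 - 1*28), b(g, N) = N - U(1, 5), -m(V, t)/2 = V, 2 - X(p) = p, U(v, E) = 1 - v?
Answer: 285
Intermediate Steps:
X(p) = 2 - p
m(V, t) = -2*V
b(g, N) = N (b(g, N) = N - (1 - 1*1) = N - (1 - 1) = N - 1*0 = N + 0 = N)
I = -27 (I = 8 - (-1)*(-7 - 1*28) = 8 - (-1)*(-7 - 28) = 8 - (-1)*(-35) = 8 - 1*35 = 8 - 35 = -27)
I*X(13) + b(-8, m(2 - 1*(-4), 2)) = -27*(2 - 1*13) - 2*(2 - 1*(-4)) = -27*(2 - 13) - 2*(2 + 4) = -27*(-11) - 2*6 = 297 - 12 = 285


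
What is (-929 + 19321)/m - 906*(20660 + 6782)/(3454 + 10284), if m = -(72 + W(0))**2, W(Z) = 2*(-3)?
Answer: -112142056/61821 ≈ -1814.0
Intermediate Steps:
W(Z) = -6
m = -4356 (m = -(72 - 6)**2 = -1*66**2 = -1*4356 = -4356)
(-929 + 19321)/m - 906*(20660 + 6782)/(3454 + 10284) = (-929 + 19321)/(-4356) - 906*(20660 + 6782)/(3454 + 10284) = 18392*(-1/4356) - 906/(13738/27442) = -38/9 - 906/(13738*(1/27442)) = -38/9 - 906/6869/13721 = -38/9 - 906*13721/6869 = -38/9 - 12431226/6869 = -112142056/61821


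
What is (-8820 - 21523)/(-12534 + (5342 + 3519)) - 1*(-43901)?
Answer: 161278716/3673 ≈ 43909.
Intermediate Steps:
(-8820 - 21523)/(-12534 + (5342 + 3519)) - 1*(-43901) = -30343/(-12534 + 8861) + 43901 = -30343/(-3673) + 43901 = -30343*(-1/3673) + 43901 = 30343/3673 + 43901 = 161278716/3673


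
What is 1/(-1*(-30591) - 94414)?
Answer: -1/63823 ≈ -1.5668e-5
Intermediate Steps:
1/(-1*(-30591) - 94414) = 1/(30591 - 94414) = 1/(-63823) = -1/63823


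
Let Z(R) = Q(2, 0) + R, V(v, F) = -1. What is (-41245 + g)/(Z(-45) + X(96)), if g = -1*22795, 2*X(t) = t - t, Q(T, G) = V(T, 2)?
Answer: 32020/23 ≈ 1392.2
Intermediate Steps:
Q(T, G) = -1
X(t) = 0 (X(t) = (t - t)/2 = (1/2)*0 = 0)
g = -22795
Z(R) = -1 + R
(-41245 + g)/(Z(-45) + X(96)) = (-41245 - 22795)/((-1 - 45) + 0) = -64040/(-46 + 0) = -64040/(-46) = -64040*(-1/46) = 32020/23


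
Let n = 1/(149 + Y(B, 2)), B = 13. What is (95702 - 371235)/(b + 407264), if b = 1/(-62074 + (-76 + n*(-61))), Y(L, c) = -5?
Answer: -2465926944313/3644874737360 ≈ -0.67655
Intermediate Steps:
n = 1/144 (n = 1/(149 - 5) = 1/144 ≈ 0.0069444)
b = -144/8949661 (b = 1/(-62074 + (-76 + (1/144)*(-61))) = 1/(-62074 + (-76 - 61/144)) = 1/(-62074 - 11005/144) = 1/(-8949661/144) = -144/8949661 ≈ -1.6090e-5)
(95702 - 371235)/(b + 407264) = (95702 - 371235)/(-144/8949661 + 407264) = -275533/3644874737360/8949661 = -275533*8949661/3644874737360 = -2465926944313/3644874737360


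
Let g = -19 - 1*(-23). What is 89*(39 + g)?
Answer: 3827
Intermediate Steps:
g = 4 (g = -19 + 23 = 4)
89*(39 + g) = 89*(39 + 4) = 89*43 = 3827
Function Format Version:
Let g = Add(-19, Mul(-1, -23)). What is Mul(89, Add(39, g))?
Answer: 3827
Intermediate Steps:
g = 4 (g = Add(-19, 23) = 4)
Mul(89, Add(39, g)) = Mul(89, Add(39, 4)) = Mul(89, 43) = 3827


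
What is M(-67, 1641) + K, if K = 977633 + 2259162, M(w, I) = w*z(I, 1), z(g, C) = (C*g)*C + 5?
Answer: 3126513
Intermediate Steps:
z(g, C) = 5 + g*C² (z(g, C) = g*C² + 5 = 5 + g*C²)
M(w, I) = w*(5 + I) (M(w, I) = w*(5 + I*1²) = w*(5 + I*1) = w*(5 + I))
K = 3236795
M(-67, 1641) + K = -67*(5 + 1641) + 3236795 = -67*1646 + 3236795 = -110282 + 3236795 = 3126513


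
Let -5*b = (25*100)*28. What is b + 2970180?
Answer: 2956180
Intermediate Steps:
b = -14000 (b = -25*100*28/5 = -500*28 = -⅕*70000 = -14000)
b + 2970180 = -14000 + 2970180 = 2956180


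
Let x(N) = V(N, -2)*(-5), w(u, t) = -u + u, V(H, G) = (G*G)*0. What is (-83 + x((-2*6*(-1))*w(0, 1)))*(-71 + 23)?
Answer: 3984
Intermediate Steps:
V(H, G) = 0 (V(H, G) = G**2*0 = 0)
w(u, t) = 0
x(N) = 0 (x(N) = 0*(-5) = 0)
(-83 + x((-2*6*(-1))*w(0, 1)))*(-71 + 23) = (-83 + 0)*(-71 + 23) = -83*(-48) = 3984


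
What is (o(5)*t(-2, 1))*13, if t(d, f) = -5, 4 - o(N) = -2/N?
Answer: -286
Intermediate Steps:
o(N) = 4 + 2/N (o(N) = 4 - (-2)/N = 4 + 2/N)
(o(5)*t(-2, 1))*13 = ((4 + 2/5)*(-5))*13 = ((4 + 2*(⅕))*(-5))*13 = ((4 + ⅖)*(-5))*13 = ((22/5)*(-5))*13 = -22*13 = -286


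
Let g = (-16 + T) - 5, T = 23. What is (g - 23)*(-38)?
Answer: 798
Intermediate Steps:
g = 2 (g = (-16 + 23) - 5 = 7 - 5 = 2)
(g - 23)*(-38) = (2 - 23)*(-38) = -21*(-38) = 798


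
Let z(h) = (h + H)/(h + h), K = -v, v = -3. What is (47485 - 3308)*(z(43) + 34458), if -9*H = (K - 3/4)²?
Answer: 2094647462999/1376 ≈ 1.5223e+9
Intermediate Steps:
K = 3 (K = -1*(-3) = 3)
H = -9/16 (H = -(3 - 3/4)²/9 = -(3 - 3*¼)²/9 = -(3 - ¾)²/9 = -(9/4)²/9 = -⅑*81/16 = -9/16 ≈ -0.56250)
z(h) = (-9/16 + h)/(2*h) (z(h) = (h - 9/16)/(h + h) = (-9/16 + h)/((2*h)) = (-9/16 + h)*(1/(2*h)) = (-9/16 + h)/(2*h))
(47485 - 3308)*(z(43) + 34458) = (47485 - 3308)*((1/32)*(-9 + 16*43)/43 + 34458) = 44177*((1/32)*(1/43)*(-9 + 688) + 34458) = 44177*((1/32)*(1/43)*679 + 34458) = 44177*(679/1376 + 34458) = 44177*(47414887/1376) = 2094647462999/1376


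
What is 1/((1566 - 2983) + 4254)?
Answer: 1/2837 ≈ 0.00035249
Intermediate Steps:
1/((1566 - 2983) + 4254) = 1/(-1417 + 4254) = 1/2837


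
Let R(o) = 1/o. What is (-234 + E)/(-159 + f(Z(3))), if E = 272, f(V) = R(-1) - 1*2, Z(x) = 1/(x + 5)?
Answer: -19/81 ≈ -0.23457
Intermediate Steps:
Z(x) = 1/(5 + x)
f(V) = -3 (f(V) = 1/(-1) - 1*2 = -1 - 2 = -3)
(-234 + E)/(-159 + f(Z(3))) = (-234 + 272)/(-159 - 3) = 38/(-162) = 38*(-1/162) = -19/81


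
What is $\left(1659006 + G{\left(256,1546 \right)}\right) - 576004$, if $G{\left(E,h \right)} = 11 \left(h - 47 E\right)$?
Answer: $967656$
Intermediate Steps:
$G{\left(E,h \right)} = - 517 E + 11 h$
$\left(1659006 + G{\left(256,1546 \right)}\right) - 576004 = \left(1659006 + \left(\left(-517\right) 256 + 11 \cdot 1546\right)\right) - 576004 = \left(1659006 + \left(-132352 + 17006\right)\right) - 576004 = \left(1659006 - 115346\right) - 576004 = 1543660 - 576004 = 967656$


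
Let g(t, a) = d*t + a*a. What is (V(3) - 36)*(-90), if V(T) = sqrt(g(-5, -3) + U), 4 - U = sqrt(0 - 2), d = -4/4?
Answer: 3240 - 90*sqrt(18 - I*sqrt(2)) ≈ 2857.9 + 14.988*I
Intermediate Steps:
d = -1 (d = -4*1/4 = -1)
U = 4 - I*sqrt(2) (U = 4 - sqrt(0 - 2) = 4 - sqrt(-2) = 4 - I*sqrt(2) ≈ 4.0 - 1.4142*I)
g(t, a) = a**2 - t (g(t, a) = -t + a*a = -t + a**2 = a**2 - t)
V(T) = sqrt(18 - I*sqrt(2)) (V(T) = sqrt(((-3)**2 - 1*(-5)) + (4 - I*sqrt(2))) = sqrt((9 + 5) + (4 - I*sqrt(2))) = sqrt(14 + (4 - I*sqrt(2))) = sqrt(18 - I*sqrt(2)))
(V(3) - 36)*(-90) = (sqrt(18 - I*sqrt(2)) - 36)*(-90) = (-36 + sqrt(18 - I*sqrt(2)))*(-90) = 3240 - 90*sqrt(18 - I*sqrt(2))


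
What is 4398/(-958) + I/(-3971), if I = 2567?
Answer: -9961822/1902109 ≈ -5.2373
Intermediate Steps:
4398/(-958) + I/(-3971) = 4398/(-958) + 2567/(-3971) = 4398*(-1/958) + 2567*(-1/3971) = -2199/479 - 2567/3971 = -9961822/1902109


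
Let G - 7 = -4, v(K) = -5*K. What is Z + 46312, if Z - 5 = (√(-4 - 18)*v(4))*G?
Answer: 46317 - 60*I*√22 ≈ 46317.0 - 281.42*I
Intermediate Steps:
G = 3 (G = 7 - 4 = 3)
Z = 5 - 60*I*√22 (Z = 5 + (√(-4 - 18)*(-5*4))*3 = 5 + (√(-22)*(-20))*3 = 5 + ((I*√22)*(-20))*3 = 5 - 20*I*√22*3 = 5 - 60*I*√22 ≈ 5.0 - 281.42*I)
Z + 46312 = (5 - 60*I*√22) + 46312 = 46317 - 60*I*√22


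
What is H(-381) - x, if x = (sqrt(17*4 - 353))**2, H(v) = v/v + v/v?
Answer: 287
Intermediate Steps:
H(v) = 2 (H(v) = 1 + 1 = 2)
x = -285 (x = (sqrt(68 - 353))**2 = (sqrt(-285))**2 = (I*sqrt(285))**2 = -285)
H(-381) - x = 2 - 1*(-285) = 2 + 285 = 287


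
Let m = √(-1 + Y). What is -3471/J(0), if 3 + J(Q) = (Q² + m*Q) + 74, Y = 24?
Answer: -3471/71 ≈ -48.887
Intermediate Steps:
m = √23 (m = √(-1 + 24) = √23 ≈ 4.7958)
J(Q) = 71 + Q² + Q*√23 (J(Q) = -3 + ((Q² + √23*Q) + 74) = -3 + ((Q² + Q*√23) + 74) = -3 + (74 + Q² + Q*√23) = 71 + Q² + Q*√23)
-3471/J(0) = -3471/(71 + 0² + 0*√23) = -3471/(71 + 0 + 0) = -3471/71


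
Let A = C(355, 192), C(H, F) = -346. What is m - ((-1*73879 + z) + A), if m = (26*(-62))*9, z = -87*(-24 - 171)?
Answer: 42752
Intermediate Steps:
A = -346
z = 16965 (z = -87*(-195) = 16965)
m = -14508 (m = -1612*9 = -14508)
m - ((-1*73879 + z) + A) = -14508 - ((-1*73879 + 16965) - 346) = -14508 - ((-73879 + 16965) - 346) = -14508 - (-56914 - 346) = -14508 - 1*(-57260) = -14508 + 57260 = 42752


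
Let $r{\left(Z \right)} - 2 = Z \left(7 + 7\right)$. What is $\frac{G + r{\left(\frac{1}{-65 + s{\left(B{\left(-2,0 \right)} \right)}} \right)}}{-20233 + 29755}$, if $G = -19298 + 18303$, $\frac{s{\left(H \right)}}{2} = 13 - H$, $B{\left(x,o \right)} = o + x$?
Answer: $- \frac{4967}{47610} \approx -0.10433$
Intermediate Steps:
$s{\left(H \right)} = 26 - 2 H$ ($s{\left(H \right)} = 2 \left(13 - H\right) = 26 - 2 H$)
$G = -995$
$r{\left(Z \right)} = 2 + 14 Z$ ($r{\left(Z \right)} = 2 + Z \left(7 + 7\right) = 2 + Z 14 = 2 + 14 Z$)
$\frac{G + r{\left(\frac{1}{-65 + s{\left(B{\left(-2,0 \right)} \right)}} \right)}}{-20233 + 29755} = \frac{-995 + \left(2 + \frac{14}{-65 + \left(26 - 2 \left(0 - 2\right)\right)}\right)}{-20233 + 29755} = \frac{-995 + \left(2 + \frac{14}{-65 + \left(26 - -4\right)}\right)}{9522} = \left(-995 + \left(2 + \frac{14}{-65 + \left(26 + 4\right)}\right)\right) \frac{1}{9522} = \left(-995 + \left(2 + \frac{14}{-65 + 30}\right)\right) \frac{1}{9522} = \left(-995 + \left(2 + \frac{14}{-35}\right)\right) \frac{1}{9522} = \left(-995 + \left(2 + 14 \left(- \frac{1}{35}\right)\right)\right) \frac{1}{9522} = \left(-995 + \left(2 - \frac{2}{5}\right)\right) \frac{1}{9522} = \left(-995 + \frac{8}{5}\right) \frac{1}{9522} = \left(- \frac{4967}{5}\right) \frac{1}{9522} = - \frac{4967}{47610}$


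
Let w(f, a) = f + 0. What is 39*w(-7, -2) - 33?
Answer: -306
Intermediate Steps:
w(f, a) = f
39*w(-7, -2) - 33 = 39*(-7) - 33 = -273 - 33 = -306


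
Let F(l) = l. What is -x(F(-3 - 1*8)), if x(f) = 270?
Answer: -270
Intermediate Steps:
-x(F(-3 - 1*8)) = -1*270 = -270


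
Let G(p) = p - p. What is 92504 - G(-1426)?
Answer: 92504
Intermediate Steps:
G(p) = 0
92504 - G(-1426) = 92504 - 1*0 = 92504 + 0 = 92504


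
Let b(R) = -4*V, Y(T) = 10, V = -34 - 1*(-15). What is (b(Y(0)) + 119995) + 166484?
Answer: 286555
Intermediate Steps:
V = -19 (V = -34 + 15 = -19)
b(R) = 76 (b(R) = -4*(-19) = 76)
(b(Y(0)) + 119995) + 166484 = (76 + 119995) + 166484 = 120071 + 166484 = 286555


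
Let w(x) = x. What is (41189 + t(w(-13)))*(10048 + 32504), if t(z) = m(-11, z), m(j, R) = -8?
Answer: 1752333912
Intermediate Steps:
t(z) = -8
(41189 + t(w(-13)))*(10048 + 32504) = (41189 - 8)*(10048 + 32504) = 41181*42552 = 1752333912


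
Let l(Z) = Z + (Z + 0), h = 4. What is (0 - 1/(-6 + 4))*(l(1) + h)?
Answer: 3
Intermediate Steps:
l(Z) = 2*Z (l(Z) = Z + Z = 2*Z)
(0 - 1/(-6 + 4))*(l(1) + h) = (0 - 1/(-6 + 4))*(2*1 + 4) = (0 - 1/(-2))*(2 + 4) = (0 - 1*(-½))*6 = (0 + ½)*6 = (½)*6 = 3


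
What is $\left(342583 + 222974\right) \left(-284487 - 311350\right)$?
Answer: $-336979786209$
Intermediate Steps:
$\left(342583 + 222974\right) \left(-284487 - 311350\right) = 565557 \left(-595837\right) = -336979786209$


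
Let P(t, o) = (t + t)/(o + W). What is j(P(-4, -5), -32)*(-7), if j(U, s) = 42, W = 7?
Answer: -294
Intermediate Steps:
P(t, o) = 2*t/(7 + o) (P(t, o) = (t + t)/(o + 7) = (2*t)/(7 + o) = 2*t/(7 + o))
j(P(-4, -5), -32)*(-7) = 42*(-7) = -294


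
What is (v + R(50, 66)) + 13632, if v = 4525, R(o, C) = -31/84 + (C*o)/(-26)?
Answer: 19688441/1092 ≈ 18030.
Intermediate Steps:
R(o, C) = -31/84 - C*o/26 (R(o, C) = -31*1/84 + (C*o)*(-1/26) = -31/84 - C*o/26)
(v + R(50, 66)) + 13632 = (4525 + (-31/84 - 1/26*66*50)) + 13632 = (4525 + (-31/84 - 1650/13)) + 13632 = (4525 - 139003/1092) + 13632 = 4802297/1092 + 13632 = 19688441/1092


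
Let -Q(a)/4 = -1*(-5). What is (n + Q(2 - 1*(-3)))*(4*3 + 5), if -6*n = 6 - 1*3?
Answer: -697/2 ≈ -348.50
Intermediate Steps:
Q(a) = -20 (Q(a) = -(-4)*(-5) = -4*5 = -20)
n = -½ (n = -(6 - 1*3)/6 = -(6 - 3)/6 = -⅙*3 = -½ ≈ -0.50000)
(n + Q(2 - 1*(-3)))*(4*3 + 5) = (-½ - 20)*(4*3 + 5) = -41*(12 + 5)/2 = -41/2*17 = -697/2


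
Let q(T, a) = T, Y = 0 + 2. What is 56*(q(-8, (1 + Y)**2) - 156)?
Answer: -9184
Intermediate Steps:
Y = 2
56*(q(-8, (1 + Y)**2) - 156) = 56*(-8 - 156) = 56*(-164) = -9184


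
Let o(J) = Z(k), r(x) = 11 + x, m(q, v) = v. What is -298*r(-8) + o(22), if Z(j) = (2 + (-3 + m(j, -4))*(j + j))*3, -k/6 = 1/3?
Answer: -804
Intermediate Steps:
k = -2 (k = -6/3 = -6*1/3 = -2)
Z(j) = 6 - 42*j (Z(j) = (2 + (-3 - 4)*(j + j))*3 = (2 - 14*j)*3 = 6 - 42*j)
o(J) = 90 (o(J) = 6 - 42*(-2) = 6 + 84 = 90)
-298*r(-8) + o(22) = -298*(11 - 8) + 90 = -298*3 + 90 = -894 + 90 = -804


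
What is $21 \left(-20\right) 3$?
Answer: $-1260$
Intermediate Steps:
$21 \left(-20\right) 3 = \left(-420\right) 3 = -1260$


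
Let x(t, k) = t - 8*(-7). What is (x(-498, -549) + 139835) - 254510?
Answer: -115117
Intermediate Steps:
x(t, k) = 56 + t (x(t, k) = t + 56 = 56 + t)
(x(-498, -549) + 139835) - 254510 = ((56 - 498) + 139835) - 254510 = (-442 + 139835) - 254510 = 139393 - 254510 = -115117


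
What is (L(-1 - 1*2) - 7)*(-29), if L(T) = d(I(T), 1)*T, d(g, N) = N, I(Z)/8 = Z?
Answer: 290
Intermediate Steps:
I(Z) = 8*Z
L(T) = T (L(T) = 1*T = T)
(L(-1 - 1*2) - 7)*(-29) = ((-1 - 1*2) - 7)*(-29) = ((-1 - 2) - 7)*(-29) = (-3 - 7)*(-29) = -10*(-29) = 290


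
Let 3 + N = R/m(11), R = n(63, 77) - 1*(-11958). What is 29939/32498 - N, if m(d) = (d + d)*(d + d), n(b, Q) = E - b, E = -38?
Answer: -161825607/7864516 ≈ -20.577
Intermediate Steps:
n(b, Q) = -38 - b
R = 11857 (R = (-38 - 1*63) - 1*(-11958) = (-38 - 63) + 11958 = -101 + 11958 = 11857)
m(d) = 4*d² (m(d) = (2*d)*(2*d) = 4*d²)
N = 10405/484 (N = -3 + 11857/((4*11²)) = -3 + 11857/((4*121)) = -3 + 11857/484 = 10405/484 ≈ 21.498)
29939/32498 - N = 29939/32498 - 1*10405/484 = 29939*(1/32498) - 10405/484 = 29939/32498 - 10405/484 = -161825607/7864516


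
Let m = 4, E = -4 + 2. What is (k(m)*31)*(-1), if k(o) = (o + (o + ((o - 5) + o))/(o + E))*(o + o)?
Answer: -1860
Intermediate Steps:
E = -2
k(o) = 2*o*(o + (-5 + 3*o)/(-2 + o)) (k(o) = (o + (o + ((o - 5) + o))/(o - 2))*(o + o) = (o + (o + ((-5 + o) + o))/(-2 + o))*(2*o) = (o + (o + (-5 + 2*o))/(-2 + o))*(2*o) = (o + (-5 + 3*o)/(-2 + o))*(2*o) = 2*o*(o + (-5 + 3*o)/(-2 + o)))
(k(m)*31)*(-1) = ((2*4*(-5 + 4 + 4**2)/(-2 + 4))*31)*(-1) = ((2*4*(-5 + 4 + 16)/2)*31)*(-1) = ((2*4*(1/2)*15)*31)*(-1) = (60*31)*(-1) = 1860*(-1) = -1860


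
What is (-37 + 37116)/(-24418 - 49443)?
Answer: -37079/73861 ≈ -0.50201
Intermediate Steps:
(-37 + 37116)/(-24418 - 49443) = 37079/(-73861) = 37079*(-1/73861) = -37079/73861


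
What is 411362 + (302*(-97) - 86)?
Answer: 381982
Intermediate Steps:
411362 + (302*(-97) - 86) = 411362 + (-29294 - 86) = 411362 - 29380 = 381982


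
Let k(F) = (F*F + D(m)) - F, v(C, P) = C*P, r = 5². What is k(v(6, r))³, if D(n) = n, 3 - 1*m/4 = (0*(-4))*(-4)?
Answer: 11182320341928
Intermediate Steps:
m = 12 (m = 12 - 4*0*(-4)*(-4) = 12 - 0*(-4) = 12 - 4*0 = 12 + 0 = 12)
r = 25
k(F) = 12 + F² - F (k(F) = (F*F + 12) - F = (F² + 12) - F = (12 + F²) - F = 12 + F² - F)
k(v(6, r))³ = (12 + (6*25)² - 6*25)³ = (12 + 150² - 1*150)³ = (12 + 22500 - 150)³ = 22362³ = 11182320341928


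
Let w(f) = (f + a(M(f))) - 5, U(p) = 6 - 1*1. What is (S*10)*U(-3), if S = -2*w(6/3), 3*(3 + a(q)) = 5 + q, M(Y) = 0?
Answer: 1300/3 ≈ 433.33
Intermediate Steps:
U(p) = 5 (U(p) = 6 - 1 = 5)
a(q) = -4/3 + q/3 (a(q) = -3 + (5 + q)/3 = -3 + (5/3 + q/3) = -4/3 + q/3)
w(f) = -19/3 + f (w(f) = (f + (-4/3 + (⅓)*0)) - 5 = (f + (-4/3 + 0)) - 5 = (f - 4/3) - 5 = (-4/3 + f) - 5 = -19/3 + f)
S = 26/3 (S = -2*(-19/3 + 6/3) = -2*(-19/3 + 6*(⅓)) = -2*(-19/3 + 2) = -2*(-13/3) = 26/3 ≈ 8.6667)
(S*10)*U(-3) = ((26/3)*10)*5 = (260/3)*5 = 1300/3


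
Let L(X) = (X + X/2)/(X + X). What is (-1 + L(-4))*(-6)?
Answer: 3/2 ≈ 1.5000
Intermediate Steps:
L(X) = ¾ (L(X) = (X + X*(½))/((2*X)) = (X + X/2)*(1/(2*X)) = (3*X/2)*(1/(2*X)) = ¾)
(-1 + L(-4))*(-6) = (-1 + ¾)*(-6) = -¼*(-6) = 3/2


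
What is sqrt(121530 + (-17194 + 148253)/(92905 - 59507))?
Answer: sqrt(135562147986602)/33398 ≈ 348.62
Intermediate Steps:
sqrt(121530 + (-17194 + 148253)/(92905 - 59507)) = sqrt(121530 + 131059/33398) = sqrt(4058989999/33398) = sqrt(135562147986602)/33398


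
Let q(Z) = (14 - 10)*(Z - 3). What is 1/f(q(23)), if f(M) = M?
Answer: 1/80 ≈ 0.012500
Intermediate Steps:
q(Z) = -12 + 4*Z (q(Z) = 4*(-3 + Z) = -12 + 4*Z)
1/f(q(23)) = 1/(-12 + 4*23) = 1/(-12 + 92) = 1/80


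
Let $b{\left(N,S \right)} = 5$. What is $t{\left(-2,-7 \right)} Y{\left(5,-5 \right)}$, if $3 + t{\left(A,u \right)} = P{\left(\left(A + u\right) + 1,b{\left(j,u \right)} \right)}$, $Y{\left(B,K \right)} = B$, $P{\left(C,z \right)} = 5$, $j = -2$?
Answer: $10$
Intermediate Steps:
$t{\left(A,u \right)} = 2$ ($t{\left(A,u \right)} = -3 + 5 = 2$)
$t{\left(-2,-7 \right)} Y{\left(5,-5 \right)} = 2 \cdot 5 = 10$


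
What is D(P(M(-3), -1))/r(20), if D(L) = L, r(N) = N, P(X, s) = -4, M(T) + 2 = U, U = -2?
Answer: -⅕ ≈ -0.20000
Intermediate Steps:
M(T) = -4 (M(T) = -2 - 2 = -4)
D(P(M(-3), -1))/r(20) = -4/20 = -4*1/20 = -⅕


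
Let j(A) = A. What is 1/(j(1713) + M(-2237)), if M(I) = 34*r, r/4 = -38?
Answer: -1/3455 ≈ -0.00028944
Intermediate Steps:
r = -152 (r = 4*(-38) = -152)
M(I) = -5168 (M(I) = 34*(-152) = -5168)
1/(j(1713) + M(-2237)) = 1/(1713 - 5168) = 1/(-3455) = -1/3455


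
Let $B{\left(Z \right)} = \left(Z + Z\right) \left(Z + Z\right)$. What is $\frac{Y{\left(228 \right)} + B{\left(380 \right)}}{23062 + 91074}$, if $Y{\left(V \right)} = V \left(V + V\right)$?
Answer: $\frac{85196}{14267} \approx 5.9715$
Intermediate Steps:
$B{\left(Z \right)} = 4 Z^{2}$ ($B{\left(Z \right)} = 2 Z 2 Z = 4 Z^{2}$)
$Y{\left(V \right)} = 2 V^{2}$ ($Y{\left(V \right)} = V 2 V = 2 V^{2}$)
$\frac{Y{\left(228 \right)} + B{\left(380 \right)}}{23062 + 91074} = \frac{2 \cdot 228^{2} + 4 \cdot 380^{2}}{23062 + 91074} = \frac{2 \cdot 51984 + 4 \cdot 144400}{114136} = \left(103968 + 577600\right) \frac{1}{114136} = 681568 \cdot \frac{1}{114136} = \frac{85196}{14267}$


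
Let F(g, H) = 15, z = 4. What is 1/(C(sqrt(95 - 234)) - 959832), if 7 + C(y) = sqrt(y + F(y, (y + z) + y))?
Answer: -1/(959839 - sqrt(15 + I*sqrt(139))) ≈ -1.0418e-6 - 1.5501e-12*I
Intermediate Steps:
C(y) = -7 + sqrt(15 + y) (C(y) = -7 + sqrt(y + 15) = -7 + sqrt(15 + y))
1/(C(sqrt(95 - 234)) - 959832) = 1/((-7 + sqrt(15 + sqrt(95 - 234))) - 959832) = 1/((-7 + sqrt(15 + sqrt(-139))) - 959832) = 1/((-7 + sqrt(15 + I*sqrt(139))) - 959832) = 1/(-959839 + sqrt(15 + I*sqrt(139)))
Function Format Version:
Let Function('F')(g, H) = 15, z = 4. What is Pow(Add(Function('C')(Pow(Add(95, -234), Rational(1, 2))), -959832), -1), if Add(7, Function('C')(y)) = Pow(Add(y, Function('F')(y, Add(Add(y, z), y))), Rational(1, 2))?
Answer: Mul(-1, Pow(Add(959839, Mul(-1, Pow(Add(15, Mul(I, Pow(139, Rational(1, 2)))), Rational(1, 2)))), -1)) ≈ Add(-1.0418e-6, Mul(-1.5501e-12, I))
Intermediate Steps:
Function('C')(y) = Add(-7, Pow(Add(15, y), Rational(1, 2))) (Function('C')(y) = Add(-7, Pow(Add(y, 15), Rational(1, 2))) = Add(-7, Pow(Add(15, y), Rational(1, 2))))
Pow(Add(Function('C')(Pow(Add(95, -234), Rational(1, 2))), -959832), -1) = Pow(Add(Add(-7, Pow(Add(15, Pow(Add(95, -234), Rational(1, 2))), Rational(1, 2))), -959832), -1) = Pow(Add(Add(-7, Pow(Add(15, Pow(-139, Rational(1, 2))), Rational(1, 2))), -959832), -1) = Pow(Add(Add(-7, Pow(Add(15, Mul(I, Pow(139, Rational(1, 2)))), Rational(1, 2))), -959832), -1) = Pow(Add(-959839, Pow(Add(15, Mul(I, Pow(139, Rational(1, 2)))), Rational(1, 2))), -1)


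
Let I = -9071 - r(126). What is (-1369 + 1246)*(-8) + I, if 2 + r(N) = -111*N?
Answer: 5901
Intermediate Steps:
r(N) = -2 - 111*N
I = 4917 (I = -9071 - (-2 - 111*126) = -9071 - (-2 - 13986) = -9071 - 1*(-13988) = -9071 + 13988 = 4917)
(-1369 + 1246)*(-8) + I = (-1369 + 1246)*(-8) + 4917 = -123*(-8) + 4917 = 984 + 4917 = 5901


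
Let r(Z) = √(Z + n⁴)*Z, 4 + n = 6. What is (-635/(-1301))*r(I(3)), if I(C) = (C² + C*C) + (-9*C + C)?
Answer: -3810*√10/1301 ≈ -9.2608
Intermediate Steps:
n = 2 (n = -4 + 6 = 2)
I(C) = -8*C + 2*C² (I(C) = (C² + C²) - 8*C = 2*C² - 8*C = -8*C + 2*C²)
r(Z) = Z*√(16 + Z) (r(Z) = √(Z + 2⁴)*Z = √(Z + 16)*Z = √(16 + Z)*Z = Z*√(16 + Z))
(-635/(-1301))*r(I(3)) = (-635/(-1301))*((2*3*(-4 + 3))*√(16 + 2*3*(-4 + 3))) = (-635*(-1/1301))*((2*3*(-1))*√(16 + 2*3*(-1))) = 635*(-6*√(16 - 6))/1301 = 635*(-6*√10)/1301 = -3810*√10/1301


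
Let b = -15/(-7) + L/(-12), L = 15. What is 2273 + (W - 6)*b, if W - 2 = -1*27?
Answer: 62869/28 ≈ 2245.3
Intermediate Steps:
W = -25 (W = 2 - 1*27 = 2 - 27 = -25)
b = 25/28 (b = -15/(-7) + 15/(-12) = -15*(-⅐) + 15*(-1/12) = 15/7 - 5/4 = 25/28 ≈ 0.89286)
2273 + (W - 6)*b = 2273 + (-25 - 6)*(25/28) = 2273 - 31*25/28 = 2273 - 775/28 = 62869/28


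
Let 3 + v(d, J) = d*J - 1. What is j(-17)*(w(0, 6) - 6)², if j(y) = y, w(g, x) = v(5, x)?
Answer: -6800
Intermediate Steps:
v(d, J) = -4 + J*d (v(d, J) = -3 + (d*J - 1) = -3 + (J*d - 1) = -3 + (-1 + J*d) = -4 + J*d)
w(g, x) = -4 + 5*x (w(g, x) = -4 + x*5 = -4 + 5*x)
j(-17)*(w(0, 6) - 6)² = -17*((-4 + 5*6) - 6)² = -17*((-4 + 30) - 6)² = -17*(26 - 6)² = -17*20² = -17*400 = -6800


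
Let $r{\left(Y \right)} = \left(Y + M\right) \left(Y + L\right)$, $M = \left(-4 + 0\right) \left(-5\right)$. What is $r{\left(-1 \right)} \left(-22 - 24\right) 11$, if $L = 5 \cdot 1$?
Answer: $-38456$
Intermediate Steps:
$M = 20$ ($M = \left(-4\right) \left(-5\right) = 20$)
$L = 5$
$r{\left(Y \right)} = \left(5 + Y\right) \left(20 + Y\right)$ ($r{\left(Y \right)} = \left(Y + 20\right) \left(Y + 5\right) = \left(20 + Y\right) \left(5 + Y\right) = \left(5 + Y\right) \left(20 + Y\right)$)
$r{\left(-1 \right)} \left(-22 - 24\right) 11 = \left(100 + \left(-1\right)^{2} + 25 \left(-1\right)\right) \left(-22 - 24\right) 11 = \left(100 + 1 - 25\right) \left(-22 - 24\right) 11 = 76 \left(-22 - 24\right) 11 = 76 \left(\left(-46\right) 11\right) = 76 \left(-506\right) = -38456$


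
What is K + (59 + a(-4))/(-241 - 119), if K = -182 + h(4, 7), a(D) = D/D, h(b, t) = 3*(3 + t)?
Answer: -913/6 ≈ -152.17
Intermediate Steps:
h(b, t) = 9 + 3*t
a(D) = 1
K = -152 (K = -182 + (9 + 3*7) = -182 + (9 + 21) = -182 + 30 = -152)
K + (59 + a(-4))/(-241 - 119) = -152 + (59 + 1)/(-241 - 119) = -152 + 60/(-360) = -152 + 60*(-1/360) = -152 - ⅙ = -913/6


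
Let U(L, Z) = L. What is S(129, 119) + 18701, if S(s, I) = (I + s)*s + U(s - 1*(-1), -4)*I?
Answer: 66163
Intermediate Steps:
S(s, I) = I*(1 + s) + s*(I + s) (S(s, I) = (I + s)*s + (s - 1*(-1))*I = s*(I + s) + (s + 1)*I = s*(I + s) + (1 + s)*I = s*(I + s) + I*(1 + s) = I*(1 + s) + s*(I + s))
S(129, 119) + 18701 = (119 + 129² + 2*119*129) + 18701 = (119 + 16641 + 30702) + 18701 = 47462 + 18701 = 66163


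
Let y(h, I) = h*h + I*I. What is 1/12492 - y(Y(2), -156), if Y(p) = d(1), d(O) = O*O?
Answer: -304017803/12492 ≈ -24337.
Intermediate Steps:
d(O) = O²
Y(p) = 1 (Y(p) = 1² = 1)
y(h, I) = I² + h² (y(h, I) = h² + I² = I² + h²)
1/12492 - y(Y(2), -156) = 1/12492 - ((-156)² + 1²) = 1/12492 - (24336 + 1) = 1/12492 - 1*24337 = 1/12492 - 24337 = -304017803/12492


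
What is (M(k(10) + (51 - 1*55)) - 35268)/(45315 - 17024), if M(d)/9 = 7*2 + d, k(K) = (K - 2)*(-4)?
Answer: -35466/28291 ≈ -1.2536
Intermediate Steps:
k(K) = 8 - 4*K (k(K) = (-2 + K)*(-4) = 8 - 4*K)
M(d) = 126 + 9*d (M(d) = 9*(7*2 + d) = 9*(14 + d) = 126 + 9*d)
(M(k(10) + (51 - 1*55)) - 35268)/(45315 - 17024) = ((126 + 9*((8 - 4*10) + (51 - 1*55))) - 35268)/(45315 - 17024) = ((126 + 9*((8 - 40) + (51 - 55))) - 35268)/28291 = ((126 + 9*(-32 - 4)) - 35268)*(1/28291) = ((126 + 9*(-36)) - 35268)*(1/28291) = ((126 - 324) - 35268)*(1/28291) = (-198 - 35268)*(1/28291) = -35466*1/28291 = -35466/28291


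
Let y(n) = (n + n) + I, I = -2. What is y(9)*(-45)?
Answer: -720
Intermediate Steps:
y(n) = -2 + 2*n (y(n) = (n + n) - 2 = 2*n - 2 = -2 + 2*n)
y(9)*(-45) = (-2 + 2*9)*(-45) = (-2 + 18)*(-45) = 16*(-45) = -720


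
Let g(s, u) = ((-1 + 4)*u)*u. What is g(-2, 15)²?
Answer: 455625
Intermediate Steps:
g(s, u) = 3*u² (g(s, u) = (3*u)*u = 3*u²)
g(-2, 15)² = (3*15²)² = (3*225)² = 675² = 455625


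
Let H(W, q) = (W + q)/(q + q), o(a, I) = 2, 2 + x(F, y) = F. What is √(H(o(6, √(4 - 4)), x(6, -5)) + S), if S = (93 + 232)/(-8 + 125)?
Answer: √127/6 ≈ 1.8782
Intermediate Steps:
x(F, y) = -2 + F
H(W, q) = (W + q)/(2*q) (H(W, q) = (W + q)/((2*q)) = (W + q)*(1/(2*q)) = (W + q)/(2*q))
S = 25/9 (S = 325/117 = 325*(1/117) = 25/9 ≈ 2.7778)
√(H(o(6, √(4 - 4)), x(6, -5)) + S) = √((2 + (-2 + 6))/(2*(-2 + 6)) + 25/9) = √((½)*(2 + 4)/4 + 25/9) = √((½)*(¼)*6 + 25/9) = √(¾ + 25/9) = √(127/36) = √127/6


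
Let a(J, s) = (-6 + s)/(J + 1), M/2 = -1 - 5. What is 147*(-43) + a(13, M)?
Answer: -44256/7 ≈ -6322.3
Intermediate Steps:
M = -12 (M = 2*(-1 - 5) = 2*(-6) = -12)
a(J, s) = (-6 + s)/(1 + J)
147*(-43) + a(13, M) = 147*(-43) + (-6 - 12)/(1 + 13) = -6321 - 18/14 = -6321 + (1/14)*(-18) = -6321 - 9/7 = -44256/7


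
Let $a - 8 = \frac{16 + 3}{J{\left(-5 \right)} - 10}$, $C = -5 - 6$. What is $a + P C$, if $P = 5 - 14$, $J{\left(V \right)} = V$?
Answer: $\frac{1586}{15} \approx 105.73$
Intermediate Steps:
$C = -11$ ($C = -5 + \left(-9 + 3\right) = -5 - 6 = -11$)
$P = -9$ ($P = 5 - 14 = -9$)
$a = \frac{101}{15}$ ($a = 8 + \frac{16 + 3}{-5 - 10} = 8 + \frac{19}{-15} = 8 + 19 \left(- \frac{1}{15}\right) = 8 - \frac{19}{15} = \frac{101}{15} \approx 6.7333$)
$a + P C = \frac{101}{15} - -99 = \frac{101}{15} + 99 = \frac{1586}{15}$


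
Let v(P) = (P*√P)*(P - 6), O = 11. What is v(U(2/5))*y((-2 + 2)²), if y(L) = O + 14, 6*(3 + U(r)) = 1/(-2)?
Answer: 100825*I*√111/864 ≈ 1229.5*I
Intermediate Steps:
U(r) = -37/12 (U(r) = -3 + (⅙)/(-2) = -3 + (⅙)*(-½) = -3 - 1/12 = -37/12)
v(P) = P^(3/2)*(-6 + P)
y(L) = 25 (y(L) = 11 + 14 = 25)
v(U(2/5))*y((-2 + 2)²) = ((-37/12)^(3/2)*(-6 - 37/12))*25 = (-37*I*√111/72*(-109/12))*25 = (4033*I*√111/864)*25 = 100825*I*√111/864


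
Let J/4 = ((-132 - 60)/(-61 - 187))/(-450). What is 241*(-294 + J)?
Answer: -164739406/2325 ≈ -70856.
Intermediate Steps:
J = -16/2325 (J = 4*(((-132 - 60)/(-61 - 187))/(-450)) = 4*(-192/(-248)*(-1/450)) = 4*(-192*(-1/248)*(-1/450)) = 4*((24/31)*(-1/450)) = 4*(-4/2325) = -16/2325 ≈ -0.0068817)
241*(-294 + J) = 241*(-294 - 16/2325) = 241*(-683566/2325) = -164739406/2325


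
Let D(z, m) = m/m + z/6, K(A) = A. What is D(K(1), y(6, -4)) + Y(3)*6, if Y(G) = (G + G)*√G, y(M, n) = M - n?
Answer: 7/6 + 36*√3 ≈ 63.521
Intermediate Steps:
D(z, m) = 1 + z/6 (D(z, m) = 1 + z*(⅙) = 1 + z/6)
Y(G) = 2*G^(3/2) (Y(G) = (2*G)*√G = 2*G^(3/2))
D(K(1), y(6, -4)) + Y(3)*6 = (1 + (⅙)*1) + (2*3^(3/2))*6 = (1 + ⅙) + (2*(3*√3))*6 = 7/6 + (6*√3)*6 = 7/6 + 36*√3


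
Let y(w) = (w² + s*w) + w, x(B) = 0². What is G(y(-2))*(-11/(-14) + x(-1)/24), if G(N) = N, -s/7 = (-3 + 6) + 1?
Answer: 319/7 ≈ 45.571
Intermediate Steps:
x(B) = 0
s = -28 (s = -7*((-3 + 6) + 1) = -7*(3 + 1) = -7*4 = -28)
y(w) = w² - 27*w (y(w) = (w² - 28*w) + w = w² - 27*w)
G(y(-2))*(-11/(-14) + x(-1)/24) = (-2*(-27 - 2))*(-11/(-14) + 0/24) = (-2*(-29))*(-11*(-1/14) + 0*(1/24)) = 58*(11/14 + 0) = 58*(11/14) = 319/7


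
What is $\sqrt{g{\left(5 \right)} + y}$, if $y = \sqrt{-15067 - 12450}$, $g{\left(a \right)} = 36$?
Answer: $\sqrt{36 + i \sqrt{27517}} \approx 10.143 + 8.1775 i$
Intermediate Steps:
$y = i \sqrt{27517}$ ($y = \sqrt{-27517} = i \sqrt{27517} \approx 165.88 i$)
$\sqrt{g{\left(5 \right)} + y} = \sqrt{36 + i \sqrt{27517}}$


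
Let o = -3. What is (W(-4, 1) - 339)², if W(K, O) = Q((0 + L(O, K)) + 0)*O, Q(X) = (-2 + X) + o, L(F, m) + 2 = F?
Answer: 119025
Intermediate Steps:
L(F, m) = -2 + F
Q(X) = -5 + X (Q(X) = (-2 + X) - 3 = -5 + X)
W(K, O) = O*(-7 + O) (W(K, O) = (-5 + ((0 + (-2 + O)) + 0))*O = (-5 + ((-2 + O) + 0))*O = (-5 + (-2 + O))*O = (-7 + O)*O = O*(-7 + O))
(W(-4, 1) - 339)² = (1*(-7 + 1) - 339)² = (1*(-6) - 339)² = (-6 - 339)² = (-345)² = 119025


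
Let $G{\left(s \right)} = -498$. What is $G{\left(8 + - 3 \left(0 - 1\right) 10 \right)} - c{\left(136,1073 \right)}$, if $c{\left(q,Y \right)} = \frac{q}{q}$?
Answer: $-499$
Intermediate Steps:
$c{\left(q,Y \right)} = 1$
$G{\left(8 + - 3 \left(0 - 1\right) 10 \right)} - c{\left(136,1073 \right)} = -498 - 1 = -499$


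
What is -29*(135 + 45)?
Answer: -5220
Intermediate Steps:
-29*(135 + 45) = -29*180 = -5220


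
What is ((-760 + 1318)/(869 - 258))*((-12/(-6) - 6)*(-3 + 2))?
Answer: 2232/611 ≈ 3.6530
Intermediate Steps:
((-760 + 1318)/(869 - 258))*((-12/(-6) - 6)*(-3 + 2)) = (558/611)*((-12*(-⅙) - 6)*(-1)) = (558*(1/611))*((2 - 6)*(-1)) = 558*(-4*(-1))/611 = (558/611)*4 = 2232/611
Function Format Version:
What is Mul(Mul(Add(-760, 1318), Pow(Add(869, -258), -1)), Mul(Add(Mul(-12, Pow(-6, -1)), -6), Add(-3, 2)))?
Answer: Rational(2232, 611) ≈ 3.6530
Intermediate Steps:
Mul(Mul(Add(-760, 1318), Pow(Add(869, -258), -1)), Mul(Add(Mul(-12, Pow(-6, -1)), -6), Add(-3, 2))) = Mul(Mul(558, Pow(611, -1)), Mul(Add(Mul(-12, Rational(-1, 6)), -6), -1)) = Mul(Mul(558, Rational(1, 611)), Mul(Add(2, -6), -1)) = Mul(Rational(558, 611), Mul(-4, -1)) = Mul(Rational(558, 611), 4) = Rational(2232, 611)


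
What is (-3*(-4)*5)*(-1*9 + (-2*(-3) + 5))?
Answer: 120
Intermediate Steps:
(-3*(-4)*5)*(-1*9 + (-2*(-3) + 5)) = (12*5)*(-9 + (6 + 5)) = 60*(-9 + 11) = 60*2 = 120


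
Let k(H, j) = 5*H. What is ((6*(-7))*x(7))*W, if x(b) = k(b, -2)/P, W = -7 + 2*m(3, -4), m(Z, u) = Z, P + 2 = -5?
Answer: -210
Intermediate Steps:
P = -7 (P = -2 - 5 = -7)
W = -1 (W = -7 + 2*3 = -7 + 6 = -1)
x(b) = -5*b/7 (x(b) = (5*b)/(-7) = (5*b)*(-⅐) = -5*b/7)
((6*(-7))*x(7))*W = ((6*(-7))*(-5/7*7))*(-1) = -42*(-5)*(-1) = 210*(-1) = -210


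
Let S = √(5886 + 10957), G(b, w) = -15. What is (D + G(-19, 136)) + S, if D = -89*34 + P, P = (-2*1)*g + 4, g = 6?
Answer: -3049 + √16843 ≈ -2919.2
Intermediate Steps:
P = -8 (P = -2*1*6 + 4 = -2*6 + 4 = -12 + 4 = -8)
S = √16843 ≈ 129.78
D = -3034 (D = -89*34 - 8 = -3026 - 8 = -3034)
(D + G(-19, 136)) + S = (-3034 - 15) + √16843 = -3049 + √16843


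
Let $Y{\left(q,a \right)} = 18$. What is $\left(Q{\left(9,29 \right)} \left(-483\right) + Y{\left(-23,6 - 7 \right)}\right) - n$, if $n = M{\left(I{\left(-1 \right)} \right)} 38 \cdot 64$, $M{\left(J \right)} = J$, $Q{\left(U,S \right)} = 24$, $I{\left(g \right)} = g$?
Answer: $-9142$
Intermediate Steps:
$n = -2432$ ($n = \left(-1\right) 38 \cdot 64 = \left(-38\right) 64 = -2432$)
$\left(Q{\left(9,29 \right)} \left(-483\right) + Y{\left(-23,6 - 7 \right)}\right) - n = \left(24 \left(-483\right) + 18\right) - -2432 = \left(-11592 + 18\right) + 2432 = -11574 + 2432 = -9142$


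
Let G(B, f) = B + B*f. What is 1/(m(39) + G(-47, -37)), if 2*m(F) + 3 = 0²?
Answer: 2/3381 ≈ 0.00059154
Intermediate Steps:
m(F) = -3/2 (m(F) = -3/2 + (½)*0² = -3/2 + (½)*0 = -3/2 + 0 = -3/2)
1/(m(39) + G(-47, -37)) = 1/(-3/2 - 47*(1 - 37)) = 1/(-3/2 - 47*(-36)) = 1/(-3/2 + 1692) = 1/(3381/2) = 2/3381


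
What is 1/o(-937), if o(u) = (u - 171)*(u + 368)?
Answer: 1/630452 ≈ 1.5862e-6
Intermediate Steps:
o(u) = (-171 + u)*(368 + u)
1/o(-937) = 1/(-62928 + (-937)² + 197*(-937)) = 1/(-62928 + 877969 - 184589) = 1/630452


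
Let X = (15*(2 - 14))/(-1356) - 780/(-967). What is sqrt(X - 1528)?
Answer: I*sqrt(18233335280053)/109271 ≈ 39.078*I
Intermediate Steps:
X = 102645/109271 (X = (15*(-12))*(-1/1356) - 780*(-1/967) = -180*(-1/1356) + 780/967 = 15/113 + 780/967 = 102645/109271 ≈ 0.93936)
sqrt(X - 1528) = sqrt(102645/109271 - 1528) = sqrt(-166863443/109271) = I*sqrt(18233335280053)/109271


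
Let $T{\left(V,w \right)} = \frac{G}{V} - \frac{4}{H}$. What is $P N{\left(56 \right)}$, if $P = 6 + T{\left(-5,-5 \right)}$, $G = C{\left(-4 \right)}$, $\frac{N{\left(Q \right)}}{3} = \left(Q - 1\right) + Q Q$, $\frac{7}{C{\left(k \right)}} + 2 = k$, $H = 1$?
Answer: $\frac{213797}{10} \approx 21380.0$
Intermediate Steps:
$C{\left(k \right)} = \frac{7}{-2 + k}$
$N{\left(Q \right)} = -3 + 3 Q + 3 Q^{2}$ ($N{\left(Q \right)} = 3 \left(\left(Q - 1\right) + Q Q\right) = 3 \left(\left(-1 + Q\right) + Q^{2}\right) = 3 \left(-1 + Q + Q^{2}\right) = -3 + 3 Q + 3 Q^{2}$)
$G = - \frac{7}{6}$ ($G = \frac{7}{-2 - 4} = \frac{7}{-6} = 7 \left(- \frac{1}{6}\right) = - \frac{7}{6} \approx -1.1667$)
$T{\left(V,w \right)} = -4 - \frac{7}{6 V}$ ($T{\left(V,w \right)} = - \frac{7}{6 V} - \frac{4}{1} = - \frac{7}{6 V} - 4 = -4 - \frac{7}{6 V}$)
$P = \frac{67}{30}$ ($P = 6 - \left(4 + \frac{7}{6 \left(-5\right)}\right) = 6 - \frac{113}{30} = \frac{67}{30} \approx 2.2333$)
$P N{\left(56 \right)} = \frac{67 \left(-3 + 3 \cdot 56 + 3 \cdot 56^{2}\right)}{30} = \frac{67 \left(-3 + 168 + 3 \cdot 3136\right)}{30} = \frac{67 \left(-3 + 168 + 9408\right)}{30} = \frac{67}{30} \cdot 9573 = \frac{213797}{10}$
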